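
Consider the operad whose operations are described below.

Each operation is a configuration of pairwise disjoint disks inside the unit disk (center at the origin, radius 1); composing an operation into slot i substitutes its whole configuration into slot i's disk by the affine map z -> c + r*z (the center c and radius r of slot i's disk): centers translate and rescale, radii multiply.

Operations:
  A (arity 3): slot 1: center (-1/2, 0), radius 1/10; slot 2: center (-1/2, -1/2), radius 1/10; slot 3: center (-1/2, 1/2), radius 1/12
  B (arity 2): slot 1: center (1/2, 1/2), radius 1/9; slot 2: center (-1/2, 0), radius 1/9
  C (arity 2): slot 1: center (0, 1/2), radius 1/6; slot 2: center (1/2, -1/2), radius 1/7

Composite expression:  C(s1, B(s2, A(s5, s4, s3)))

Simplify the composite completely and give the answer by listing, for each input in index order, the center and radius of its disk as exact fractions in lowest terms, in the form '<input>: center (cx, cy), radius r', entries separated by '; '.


s1: center (0, 1/2), radius 1/6; s2: center (4/7, -3/7), radius 1/63; s3: center (53/126, -31/63), radius 1/756; s4: center (53/126, -32/63), radius 1/630; s5: center (53/126, -1/2), radius 1/630

Below C, radii multiply path by path; the s-disk centers shift.
tracing s1 down its 1-map path: center (0, 1/2), radius 1/6
tracing s2 down its 2-map path: center (4/7, -3/7), radius 1/63
tracing s5 down its 3-map path: center (53/126, -1/2), radius 1/630
tracing s4 down its 3-map path: center (53/126, -32/63), radius 1/630
tracing s3 down its 3-map path: center (53/126, -31/63), radius 1/756


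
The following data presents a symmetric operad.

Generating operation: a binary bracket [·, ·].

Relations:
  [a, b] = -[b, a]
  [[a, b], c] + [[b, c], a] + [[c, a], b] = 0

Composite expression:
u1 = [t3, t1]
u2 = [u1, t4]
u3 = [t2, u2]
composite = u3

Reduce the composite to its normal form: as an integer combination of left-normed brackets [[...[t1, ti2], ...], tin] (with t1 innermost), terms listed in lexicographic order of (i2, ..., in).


[[[t1, t3], t4], t2]

Antisymmetry and Jacobi reduce to t1-anchored left-normed brackets.
Composite bracket: [t2, [[t3, t1], t4]]
Applying ab - ba throughout gives 8 signed words (2^3 = 8).
Only words starting with t1 matter:
  the word t1t3t4t2 carries sign +1 and contributes +[[[t1, t3], t4], t2]


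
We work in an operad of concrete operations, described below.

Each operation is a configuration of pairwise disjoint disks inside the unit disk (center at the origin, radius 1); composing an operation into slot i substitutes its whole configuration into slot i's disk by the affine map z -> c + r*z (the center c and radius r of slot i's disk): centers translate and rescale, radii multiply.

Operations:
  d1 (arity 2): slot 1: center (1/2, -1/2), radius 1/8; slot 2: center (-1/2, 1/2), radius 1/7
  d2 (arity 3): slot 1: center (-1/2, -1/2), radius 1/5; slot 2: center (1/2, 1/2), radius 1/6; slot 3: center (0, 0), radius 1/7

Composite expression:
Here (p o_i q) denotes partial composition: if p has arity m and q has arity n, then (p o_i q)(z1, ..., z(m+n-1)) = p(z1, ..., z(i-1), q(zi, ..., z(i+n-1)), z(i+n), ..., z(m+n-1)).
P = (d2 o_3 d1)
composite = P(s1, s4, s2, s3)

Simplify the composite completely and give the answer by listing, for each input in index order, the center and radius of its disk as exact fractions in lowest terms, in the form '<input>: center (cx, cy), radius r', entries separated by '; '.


s1: center (-1/2, -1/2), radius 1/5; s2: center (1/14, -1/14), radius 1/56; s3: center (-1/14, 1/14), radius 1/49; s4: center (1/2, 1/2), radius 1/6

Each s-disk chains the slot maps above it in d2; radii multiply.
input s1: composing its 1 substitution step yields center (-1/2, -1/2), radius 1/5
input s4: composing its 1 substitution step yields center (1/2, 1/2), radius 1/6
input s2: composing its 2 substitution steps yields center (1/14, -1/14), radius 1/56
input s3: composing its 2 substitution steps yields center (-1/14, 1/14), radius 1/49


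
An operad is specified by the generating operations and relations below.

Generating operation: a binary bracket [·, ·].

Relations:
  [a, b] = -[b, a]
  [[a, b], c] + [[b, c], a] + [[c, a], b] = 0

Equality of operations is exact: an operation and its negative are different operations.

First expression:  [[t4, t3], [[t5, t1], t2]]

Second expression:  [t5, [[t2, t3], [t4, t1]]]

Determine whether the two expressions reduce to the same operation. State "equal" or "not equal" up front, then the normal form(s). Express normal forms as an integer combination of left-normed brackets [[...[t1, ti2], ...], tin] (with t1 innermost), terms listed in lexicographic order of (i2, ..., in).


The first expression reduces to -[[[[t1, t5], t2], t3], t4] + [[[[t1, t5], t2], t4], t3]
The second expression reduces to -[[[[t1, t4], t2], t3], t5] + [[[[t1, t4], t3], t2], t5]
Distinct normal forms: not equal.

not equal; first: -[[[[t1, t5], t2], t3], t4] + [[[[t1, t5], t2], t4], t3]; second: -[[[[t1, t4], t2], t3], t5] + [[[[t1, t4], t3], t2], t5]


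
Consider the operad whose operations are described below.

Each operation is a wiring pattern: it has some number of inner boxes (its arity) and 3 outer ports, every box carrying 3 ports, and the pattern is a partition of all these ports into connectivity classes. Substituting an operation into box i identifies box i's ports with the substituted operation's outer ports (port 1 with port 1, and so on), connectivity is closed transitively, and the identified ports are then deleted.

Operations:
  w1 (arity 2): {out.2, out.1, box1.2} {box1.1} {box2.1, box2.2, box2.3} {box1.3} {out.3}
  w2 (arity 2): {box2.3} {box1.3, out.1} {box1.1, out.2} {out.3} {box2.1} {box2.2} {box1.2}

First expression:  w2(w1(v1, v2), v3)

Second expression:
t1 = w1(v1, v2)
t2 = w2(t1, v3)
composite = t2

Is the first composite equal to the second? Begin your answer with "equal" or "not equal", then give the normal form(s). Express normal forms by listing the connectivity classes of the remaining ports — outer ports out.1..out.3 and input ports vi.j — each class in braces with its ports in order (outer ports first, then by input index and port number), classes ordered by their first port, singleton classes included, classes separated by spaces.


The first expression reduces to {out.1} {out.2, v1.2} {out.3} {v1.1} {v1.3} {v2.1, v2.2, v2.3} {v3.1} {v3.2} {v3.3}
The second expression reduces to {out.1} {out.2, v1.2} {out.3} {v1.1} {v1.3} {v2.1, v2.2, v2.3} {v3.1} {v3.2} {v3.3}
Same normal form: equal.

equal — both sides give {out.1} {out.2, v1.2} {out.3} {v1.1} {v1.3} {v2.1, v2.2, v2.3} {v3.1} {v3.2} {v3.3}


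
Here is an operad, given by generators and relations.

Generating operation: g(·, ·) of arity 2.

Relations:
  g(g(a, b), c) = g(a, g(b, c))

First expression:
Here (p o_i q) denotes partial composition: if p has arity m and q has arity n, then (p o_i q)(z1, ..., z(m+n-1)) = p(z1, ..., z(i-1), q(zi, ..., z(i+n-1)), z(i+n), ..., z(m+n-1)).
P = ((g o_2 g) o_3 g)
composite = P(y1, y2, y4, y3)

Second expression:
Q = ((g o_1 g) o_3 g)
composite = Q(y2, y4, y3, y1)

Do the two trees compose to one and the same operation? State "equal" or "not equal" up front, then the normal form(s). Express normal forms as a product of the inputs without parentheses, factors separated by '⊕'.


not equal — first y1 ⊕ y2 ⊕ y4 ⊕ y3, second y2 ⊕ y4 ⊕ y3 ⊕ y1


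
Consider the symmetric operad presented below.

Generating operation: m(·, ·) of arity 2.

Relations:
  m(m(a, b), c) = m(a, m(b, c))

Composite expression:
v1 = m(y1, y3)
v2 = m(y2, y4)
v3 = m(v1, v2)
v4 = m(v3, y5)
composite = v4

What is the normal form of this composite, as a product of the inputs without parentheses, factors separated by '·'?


y1 · y3 · y2 · y4 · y5

Associativity of m dissolves the nesting; only the y-input order survives.
m(y1, y3) flattens to y1 · y3
m(y2, y4) flattens to y2 · y4
m(m(y1, y3), m(y2, y4)) flattens to y1 · y3 · y2 · y4
m(m(m(y1, y3), m(y2, y4)), y5) flattens to y1 · y3 · y2 · y4 · y5


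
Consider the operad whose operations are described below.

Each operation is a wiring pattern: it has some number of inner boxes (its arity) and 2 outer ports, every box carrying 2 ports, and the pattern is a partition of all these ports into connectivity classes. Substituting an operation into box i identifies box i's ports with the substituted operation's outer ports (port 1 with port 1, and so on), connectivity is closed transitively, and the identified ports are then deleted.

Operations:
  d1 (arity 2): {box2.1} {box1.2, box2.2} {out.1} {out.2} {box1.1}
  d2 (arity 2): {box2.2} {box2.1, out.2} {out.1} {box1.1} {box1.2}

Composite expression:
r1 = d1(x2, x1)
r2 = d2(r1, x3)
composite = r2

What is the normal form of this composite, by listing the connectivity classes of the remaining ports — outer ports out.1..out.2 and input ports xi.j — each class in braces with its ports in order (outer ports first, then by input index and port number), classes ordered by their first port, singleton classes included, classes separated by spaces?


Two ports join when wires chain via d2-identified ports.
after d1, the pattern on (x2, x1) reads {out.1} {out.2} {x1.1} {x1.2, x2.2} {x2.1} (out.j = its outer ports)
after d2, the pattern on (x2, x1, x3) reads {out.1} {out.2, x3.1} {x1.1} {x1.2, x2.2} {x2.1} {x3.2} (out.j = its outer ports)

{out.1} {out.2, x3.1} {x1.1} {x1.2, x2.2} {x2.1} {x3.2}


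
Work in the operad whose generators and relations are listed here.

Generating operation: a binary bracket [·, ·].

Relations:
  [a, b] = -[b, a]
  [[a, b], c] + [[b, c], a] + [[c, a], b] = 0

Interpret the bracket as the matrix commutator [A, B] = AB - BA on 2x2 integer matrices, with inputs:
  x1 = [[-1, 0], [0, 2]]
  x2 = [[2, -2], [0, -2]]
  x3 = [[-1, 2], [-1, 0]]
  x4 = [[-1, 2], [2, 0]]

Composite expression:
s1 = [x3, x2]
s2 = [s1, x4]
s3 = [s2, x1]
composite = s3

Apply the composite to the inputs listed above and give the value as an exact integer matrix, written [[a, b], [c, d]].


[[0, -42], [-36, 0]]

[x3, x2] = [[-2, -6], [-4, 2]]
[[x3, x2], x4] = [[-4, -14], [12, 4]]
[[[x3, x2], x4], x1] = [[0, -42], [-36, 0]]


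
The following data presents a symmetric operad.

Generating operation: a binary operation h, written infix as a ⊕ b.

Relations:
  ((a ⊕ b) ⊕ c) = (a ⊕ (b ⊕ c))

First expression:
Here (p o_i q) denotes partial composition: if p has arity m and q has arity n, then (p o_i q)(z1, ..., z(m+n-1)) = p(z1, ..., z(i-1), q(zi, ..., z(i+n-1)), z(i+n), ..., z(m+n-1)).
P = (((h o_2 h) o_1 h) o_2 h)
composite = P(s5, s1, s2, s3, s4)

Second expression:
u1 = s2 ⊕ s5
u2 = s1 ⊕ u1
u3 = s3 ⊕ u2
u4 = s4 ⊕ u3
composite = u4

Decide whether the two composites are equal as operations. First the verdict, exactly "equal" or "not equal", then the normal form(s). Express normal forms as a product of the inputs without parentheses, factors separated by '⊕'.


not equal — first s5 ⊕ s1 ⊕ s2 ⊕ s3 ⊕ s4, second s4 ⊕ s3 ⊕ s1 ⊕ s2 ⊕ s5


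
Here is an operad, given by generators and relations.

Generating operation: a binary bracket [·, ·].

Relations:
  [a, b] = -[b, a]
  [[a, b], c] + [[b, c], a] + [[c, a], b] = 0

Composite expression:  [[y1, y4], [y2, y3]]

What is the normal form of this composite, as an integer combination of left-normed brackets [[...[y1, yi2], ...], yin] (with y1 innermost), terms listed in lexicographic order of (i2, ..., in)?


[[[y1, y4], y2], y3] - [[[y1, y4], y3], y2]

A multilinear Lie element is pinned by y1-initial words (y1 innermost).
Composite bracket: [[y1, y4], [y2, y3]]
The bracket unfolds into 8 signed words via [a, b] = ab - ba (2^3 = 8).
Keep just the words that open with y1:
  word y1y4y2y3 has sign +1, contributing +[[[y1, y4], y2], y3]
  word y1y4y3y2 has sign -1, contributing -[[[y1, y4], y3], y2]


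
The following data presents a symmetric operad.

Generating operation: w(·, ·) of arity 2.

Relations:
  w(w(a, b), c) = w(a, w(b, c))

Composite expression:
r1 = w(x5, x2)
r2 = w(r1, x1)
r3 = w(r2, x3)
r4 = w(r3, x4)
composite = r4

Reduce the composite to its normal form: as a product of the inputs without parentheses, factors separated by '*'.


x5 * x2 * x1 * x3 * x4

Under associativity of w, the answer is the x's in reading order.
w(x5, x2) reduces to x5 * x2
w(w(x5, x2), x1) reduces to x5 * x2 * x1
w(w(w(x5, x2), x1), x3) reduces to x5 * x2 * x1 * x3
w(w(w(w(x5, x2), x1), x3), x4) reduces to x5 * x2 * x1 * x3 * x4


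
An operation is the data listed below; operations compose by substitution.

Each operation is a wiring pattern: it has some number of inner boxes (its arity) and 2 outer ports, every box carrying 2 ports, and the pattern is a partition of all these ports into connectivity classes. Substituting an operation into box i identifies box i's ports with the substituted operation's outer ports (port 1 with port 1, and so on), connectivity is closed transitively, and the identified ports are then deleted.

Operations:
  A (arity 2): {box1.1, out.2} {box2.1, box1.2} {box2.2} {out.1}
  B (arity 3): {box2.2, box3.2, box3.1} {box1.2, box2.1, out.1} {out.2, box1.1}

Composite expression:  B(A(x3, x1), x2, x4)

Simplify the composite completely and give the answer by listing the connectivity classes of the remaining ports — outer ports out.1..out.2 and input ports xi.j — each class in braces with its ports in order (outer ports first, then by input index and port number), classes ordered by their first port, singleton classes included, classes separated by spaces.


{out.1, x2.1, x3.1} {out.2} {x1.1, x3.2} {x1.2} {x2.2, x4.1, x4.2}

Treat the ports identified at B as solder joints: merge, then drop.
stage A: inputs (x3, x1), connectivity {out.1} {out.2, x3.1} {x1.1, x3.2} {x1.2}, out.j its boundary
stage B: inputs (x3, x1, x2, x4), connectivity {out.1, x2.1, x3.1} {out.2} {x1.1, x3.2} {x1.2} {x2.2, x4.1, x4.2}, out.j its boundary


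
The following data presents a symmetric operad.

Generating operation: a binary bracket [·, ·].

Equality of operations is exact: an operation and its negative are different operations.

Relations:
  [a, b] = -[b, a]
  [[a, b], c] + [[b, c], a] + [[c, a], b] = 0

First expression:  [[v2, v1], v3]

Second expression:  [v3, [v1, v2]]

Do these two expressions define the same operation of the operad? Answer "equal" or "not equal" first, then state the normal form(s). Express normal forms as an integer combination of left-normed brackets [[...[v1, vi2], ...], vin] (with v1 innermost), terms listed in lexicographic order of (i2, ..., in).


equal — both sides give -[[v1, v2], v3]

The first expression reduces to -[[v1, v2], v3]
The second expression reduces to -[[v1, v2], v3]
One common form — equal.


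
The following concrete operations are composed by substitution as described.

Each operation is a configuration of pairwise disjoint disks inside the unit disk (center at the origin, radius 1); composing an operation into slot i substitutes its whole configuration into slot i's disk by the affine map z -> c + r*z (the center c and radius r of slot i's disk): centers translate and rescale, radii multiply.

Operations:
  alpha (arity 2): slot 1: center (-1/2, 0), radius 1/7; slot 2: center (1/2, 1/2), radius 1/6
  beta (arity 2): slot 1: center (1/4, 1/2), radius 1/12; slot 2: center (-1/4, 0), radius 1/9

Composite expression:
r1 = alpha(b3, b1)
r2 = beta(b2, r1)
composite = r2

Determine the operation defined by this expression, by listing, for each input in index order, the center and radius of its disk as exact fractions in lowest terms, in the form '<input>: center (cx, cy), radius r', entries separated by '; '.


Follow each b-input down from beta: c' goes to c + r*c', radius to r*r'.
tracing b2 down its 1-map path: center (1/4, 1/2), radius 1/12
tracing b3 down its 2-map path: center (-11/36, 0), radius 1/63
tracing b1 down its 2-map path: center (-7/36, 1/18), radius 1/54

b1: center (-7/36, 1/18), radius 1/54; b2: center (1/4, 1/2), radius 1/12; b3: center (-11/36, 0), radius 1/63


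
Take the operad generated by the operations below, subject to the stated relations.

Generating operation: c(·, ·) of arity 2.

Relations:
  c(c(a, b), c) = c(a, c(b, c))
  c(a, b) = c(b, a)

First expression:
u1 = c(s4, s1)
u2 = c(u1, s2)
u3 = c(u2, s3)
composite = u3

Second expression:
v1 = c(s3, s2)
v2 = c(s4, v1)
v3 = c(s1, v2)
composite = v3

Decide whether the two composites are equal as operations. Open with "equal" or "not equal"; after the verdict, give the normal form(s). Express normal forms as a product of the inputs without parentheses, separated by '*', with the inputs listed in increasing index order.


equal; both compose to s1 * s2 * s3 * s4

The first expression, normalized: s1 * s2 * s3 * s4
The second expression, normalized: s1 * s2 * s3 * s4
Same normal form: equal.


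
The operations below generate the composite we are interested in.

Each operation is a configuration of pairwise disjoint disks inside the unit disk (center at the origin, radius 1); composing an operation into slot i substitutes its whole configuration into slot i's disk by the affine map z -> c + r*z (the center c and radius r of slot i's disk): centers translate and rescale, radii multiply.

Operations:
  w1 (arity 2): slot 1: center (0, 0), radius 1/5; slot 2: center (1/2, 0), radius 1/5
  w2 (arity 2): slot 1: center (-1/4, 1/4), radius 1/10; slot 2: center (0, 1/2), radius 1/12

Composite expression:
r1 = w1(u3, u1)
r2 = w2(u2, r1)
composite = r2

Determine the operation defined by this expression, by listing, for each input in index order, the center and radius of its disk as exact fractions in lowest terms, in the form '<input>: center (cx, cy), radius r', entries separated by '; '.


u1: center (1/24, 1/2), radius 1/60; u2: center (-1/4, 1/4), radius 1/10; u3: center (0, 1/2), radius 1/60

Below w2, radii multiply path by path; the u-disk centers shift.
u2 passes through 1 substitution, ending at center (-1/4, 1/4), radius 1/10
u3 passes through 2 substitutions, ending at center (0, 1/2), radius 1/60
u1 passes through 2 substitutions, ending at center (1/24, 1/2), radius 1/60


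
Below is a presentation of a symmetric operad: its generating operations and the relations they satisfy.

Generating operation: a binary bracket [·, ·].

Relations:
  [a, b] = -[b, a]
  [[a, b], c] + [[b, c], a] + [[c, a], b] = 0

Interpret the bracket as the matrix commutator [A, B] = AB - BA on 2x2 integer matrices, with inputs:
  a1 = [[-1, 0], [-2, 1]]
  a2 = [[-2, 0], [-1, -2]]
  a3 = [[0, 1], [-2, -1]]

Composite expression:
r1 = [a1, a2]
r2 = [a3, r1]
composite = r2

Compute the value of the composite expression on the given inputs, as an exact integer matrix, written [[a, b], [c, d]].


[[-2, 0], [2, 2]]

[a1, a2] = [[0, 0], [-2, 0]]
[a3, [a1, a2]] = [[-2, 0], [2, 2]]


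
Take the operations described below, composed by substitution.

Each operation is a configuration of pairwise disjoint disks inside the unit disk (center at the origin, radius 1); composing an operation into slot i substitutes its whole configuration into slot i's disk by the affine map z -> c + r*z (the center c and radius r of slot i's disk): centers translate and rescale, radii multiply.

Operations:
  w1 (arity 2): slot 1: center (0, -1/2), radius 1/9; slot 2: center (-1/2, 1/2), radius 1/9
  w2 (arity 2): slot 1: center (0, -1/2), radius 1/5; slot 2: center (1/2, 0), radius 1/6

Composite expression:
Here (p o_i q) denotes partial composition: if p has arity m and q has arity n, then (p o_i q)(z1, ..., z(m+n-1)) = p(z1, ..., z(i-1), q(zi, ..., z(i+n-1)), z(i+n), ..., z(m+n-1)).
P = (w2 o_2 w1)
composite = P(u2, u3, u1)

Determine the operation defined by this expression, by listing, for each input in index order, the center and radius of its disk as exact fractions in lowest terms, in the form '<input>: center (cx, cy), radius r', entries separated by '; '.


u1: center (5/12, 1/12), radius 1/54; u2: center (0, -1/2), radius 1/5; u3: center (1/2, -1/12), radius 1/54


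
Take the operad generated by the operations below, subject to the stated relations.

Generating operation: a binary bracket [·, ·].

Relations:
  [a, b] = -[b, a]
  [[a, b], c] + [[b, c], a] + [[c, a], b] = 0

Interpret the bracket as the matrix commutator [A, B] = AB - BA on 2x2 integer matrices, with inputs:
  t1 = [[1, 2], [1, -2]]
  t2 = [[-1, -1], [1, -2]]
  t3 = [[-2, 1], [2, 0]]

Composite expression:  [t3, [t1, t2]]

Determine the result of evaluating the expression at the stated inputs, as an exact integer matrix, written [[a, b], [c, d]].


[[8, 4], [8, -8]]

[t1, t2] = [[3, -5], [-2, -3]]
[t3, [t1, t2]] = [[8, 4], [8, -8]]


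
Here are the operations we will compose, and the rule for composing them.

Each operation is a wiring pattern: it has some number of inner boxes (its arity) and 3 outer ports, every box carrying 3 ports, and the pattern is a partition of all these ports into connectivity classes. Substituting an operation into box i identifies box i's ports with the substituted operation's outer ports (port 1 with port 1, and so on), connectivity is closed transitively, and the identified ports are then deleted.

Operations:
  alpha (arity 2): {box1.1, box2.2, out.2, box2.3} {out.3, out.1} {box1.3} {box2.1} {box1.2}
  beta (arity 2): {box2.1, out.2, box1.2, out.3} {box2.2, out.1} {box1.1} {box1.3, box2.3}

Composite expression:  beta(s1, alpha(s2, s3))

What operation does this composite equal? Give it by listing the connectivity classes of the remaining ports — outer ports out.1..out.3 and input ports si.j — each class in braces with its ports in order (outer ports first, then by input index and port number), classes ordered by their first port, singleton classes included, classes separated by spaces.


{out.1, s2.1, s3.2, s3.3} {out.2, out.3, s1.2, s1.3} {s1.1} {s2.2} {s2.3} {s3.1}

Reachability decides: close wires over beta-identified ports.
after alpha, the pattern on (s2, s3) reads {out.1, out.3} {out.2, s2.1, s3.2, s3.3} {s2.2} {s2.3} {s3.1} (out.j = its outer ports)
after beta, the pattern on (s1, s2, s3) reads {out.1, s2.1, s3.2, s3.3} {out.2, out.3, s1.2, s1.3} {s1.1} {s2.2} {s2.3} {s3.1} (out.j = its outer ports)


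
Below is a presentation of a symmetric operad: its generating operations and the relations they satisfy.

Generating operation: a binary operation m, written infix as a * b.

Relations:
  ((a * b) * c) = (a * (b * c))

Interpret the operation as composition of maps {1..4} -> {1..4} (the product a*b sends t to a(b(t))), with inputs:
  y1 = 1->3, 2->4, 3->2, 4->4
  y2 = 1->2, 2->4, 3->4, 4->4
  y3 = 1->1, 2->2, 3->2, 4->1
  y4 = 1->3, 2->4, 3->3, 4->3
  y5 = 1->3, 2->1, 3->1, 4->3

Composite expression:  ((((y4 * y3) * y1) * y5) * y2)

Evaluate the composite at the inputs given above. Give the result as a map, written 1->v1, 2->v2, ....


1->4, 2->4, 3->4, 4->4

(y4 * y3) = 1->3, 2->4, 3->4, 4->3
((y4 * y3) * y1) = 1->4, 2->3, 3->4, 4->3
(((y4 * y3) * y1) * y5) = 1->4, 2->4, 3->4, 4->4
((((y4 * y3) * y1) * y5) * y2) = 1->4, 2->4, 3->4, 4->4


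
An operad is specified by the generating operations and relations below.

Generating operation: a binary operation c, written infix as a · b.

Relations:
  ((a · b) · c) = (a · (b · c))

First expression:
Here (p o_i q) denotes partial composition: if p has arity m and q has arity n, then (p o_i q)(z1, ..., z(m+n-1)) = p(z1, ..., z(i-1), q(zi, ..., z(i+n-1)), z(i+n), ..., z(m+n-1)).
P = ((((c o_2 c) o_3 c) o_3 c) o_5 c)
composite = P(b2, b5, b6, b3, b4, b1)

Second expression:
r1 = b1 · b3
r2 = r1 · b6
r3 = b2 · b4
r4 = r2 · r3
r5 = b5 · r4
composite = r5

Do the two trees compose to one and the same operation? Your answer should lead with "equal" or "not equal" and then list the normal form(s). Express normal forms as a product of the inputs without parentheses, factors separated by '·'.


not equal; the first gives b2 · b5 · b6 · b3 · b4 · b1 and the second b5 · b1 · b3 · b6 · b2 · b4

The first expression reduces to b2 · b5 · b6 · b3 · b4 · b1
The second expression reduces to b5 · b1 · b3 · b6 · b2 · b4
Distinct normal forms: not equal.


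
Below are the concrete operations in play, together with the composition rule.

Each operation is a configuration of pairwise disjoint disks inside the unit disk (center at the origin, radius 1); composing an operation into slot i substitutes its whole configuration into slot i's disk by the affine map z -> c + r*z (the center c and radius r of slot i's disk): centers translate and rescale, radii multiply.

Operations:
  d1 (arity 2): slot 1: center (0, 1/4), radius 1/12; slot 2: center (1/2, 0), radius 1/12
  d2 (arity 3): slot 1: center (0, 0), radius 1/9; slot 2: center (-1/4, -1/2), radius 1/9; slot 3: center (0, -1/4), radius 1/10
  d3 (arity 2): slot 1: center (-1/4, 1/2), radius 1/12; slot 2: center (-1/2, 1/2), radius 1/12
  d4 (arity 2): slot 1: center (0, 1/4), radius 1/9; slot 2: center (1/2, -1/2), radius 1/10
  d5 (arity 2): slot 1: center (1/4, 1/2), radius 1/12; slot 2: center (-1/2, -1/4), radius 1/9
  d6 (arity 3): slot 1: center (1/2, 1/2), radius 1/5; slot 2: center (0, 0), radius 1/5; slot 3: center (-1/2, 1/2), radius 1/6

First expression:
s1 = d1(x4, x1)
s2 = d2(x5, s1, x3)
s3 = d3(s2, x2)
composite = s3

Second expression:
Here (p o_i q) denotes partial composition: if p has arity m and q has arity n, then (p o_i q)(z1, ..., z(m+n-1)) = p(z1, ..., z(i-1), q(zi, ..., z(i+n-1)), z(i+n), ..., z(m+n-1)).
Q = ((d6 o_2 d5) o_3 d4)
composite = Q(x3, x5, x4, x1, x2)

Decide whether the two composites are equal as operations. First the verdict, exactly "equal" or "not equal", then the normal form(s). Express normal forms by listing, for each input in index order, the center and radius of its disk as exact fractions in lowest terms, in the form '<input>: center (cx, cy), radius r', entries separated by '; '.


not equal — first x1: center (-115/432, 11/24), radius 1/1296; x2: center (-1/2, 1/2), radius 1/12; x3: center (-1/4, 23/48), radius 1/120; x4: center (-13/48, 199/432), radius 1/1296; x5: center (-1/4, 1/2), radius 1/108, second x1: center (-4/45, -11/180), radius 1/450; x2: center (-1/2, 1/2), radius 1/6; x3: center (1/2, 1/2), radius 1/5; x4: center (-1/10, -2/45), radius 1/405; x5: center (1/20, 1/10), radius 1/60


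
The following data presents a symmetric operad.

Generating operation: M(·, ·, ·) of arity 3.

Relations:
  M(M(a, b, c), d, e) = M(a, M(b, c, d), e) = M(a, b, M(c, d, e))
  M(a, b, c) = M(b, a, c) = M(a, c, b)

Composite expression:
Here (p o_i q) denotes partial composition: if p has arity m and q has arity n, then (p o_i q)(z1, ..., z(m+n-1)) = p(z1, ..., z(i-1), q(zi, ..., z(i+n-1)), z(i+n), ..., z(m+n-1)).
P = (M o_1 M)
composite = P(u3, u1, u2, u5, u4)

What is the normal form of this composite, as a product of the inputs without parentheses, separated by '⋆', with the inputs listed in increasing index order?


u1 ⋆ u2 ⋆ u3 ⋆ u4 ⋆ u5

Key point: M commutes, so take the u-inputs in any fixed order.
M(u3, u1, u2) reduces to u3 ⋆ u1 ⋆ u2
M(M(u3, u1, u2), u5, u4) reduces to u3 ⋆ u1 ⋆ u2 ⋆ u5 ⋆ u4
putting the inputs in ascending order: u1 ⋆ u2 ⋆ u3 ⋆ u4 ⋆ u5


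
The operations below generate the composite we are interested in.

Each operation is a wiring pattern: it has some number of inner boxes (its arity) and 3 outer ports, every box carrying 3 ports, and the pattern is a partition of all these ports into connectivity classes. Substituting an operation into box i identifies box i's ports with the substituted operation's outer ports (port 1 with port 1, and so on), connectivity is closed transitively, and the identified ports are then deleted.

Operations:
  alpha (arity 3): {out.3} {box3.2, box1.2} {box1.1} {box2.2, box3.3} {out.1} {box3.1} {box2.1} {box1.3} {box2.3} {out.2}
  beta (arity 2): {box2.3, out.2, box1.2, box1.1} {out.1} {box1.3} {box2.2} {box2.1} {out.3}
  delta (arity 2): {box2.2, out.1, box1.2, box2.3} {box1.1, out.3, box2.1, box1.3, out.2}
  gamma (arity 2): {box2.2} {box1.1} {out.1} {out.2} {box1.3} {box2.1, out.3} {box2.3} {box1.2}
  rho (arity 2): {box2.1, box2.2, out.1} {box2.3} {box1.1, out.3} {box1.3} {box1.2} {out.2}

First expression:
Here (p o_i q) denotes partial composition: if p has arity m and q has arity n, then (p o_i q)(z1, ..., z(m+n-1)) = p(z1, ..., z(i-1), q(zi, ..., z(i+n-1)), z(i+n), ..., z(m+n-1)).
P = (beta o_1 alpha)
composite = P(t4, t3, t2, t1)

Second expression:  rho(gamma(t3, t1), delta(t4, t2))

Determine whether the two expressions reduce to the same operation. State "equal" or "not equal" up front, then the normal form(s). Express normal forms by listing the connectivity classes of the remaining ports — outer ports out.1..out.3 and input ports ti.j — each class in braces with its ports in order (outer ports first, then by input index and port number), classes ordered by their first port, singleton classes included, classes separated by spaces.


not equal; first: {out.1} {out.2, t1.3} {out.3} {t1.1} {t1.2} {t2.1} {t2.2, t4.2} {t2.3, t3.2} {t3.1} {t3.3} {t4.1} {t4.3}; second: {out.1, t2.1, t2.2, t2.3, t4.1, t4.2, t4.3} {out.2} {out.3} {t1.1} {t1.2} {t1.3} {t3.1} {t3.2} {t3.3}

Normal form of the first expression: {out.1} {out.2, t1.3} {out.3} {t1.1} {t1.2} {t2.1} {t2.2, t4.2} {t2.3, t3.2} {t3.1} {t3.3} {t4.1} {t4.3}
Normal form of the second expression: {out.1, t2.1, t2.2, t2.3, t4.1, t4.2, t4.3} {out.2} {out.3} {t1.1} {t1.2} {t1.3} {t3.1} {t3.2} {t3.3}
Different reductions; not equal.


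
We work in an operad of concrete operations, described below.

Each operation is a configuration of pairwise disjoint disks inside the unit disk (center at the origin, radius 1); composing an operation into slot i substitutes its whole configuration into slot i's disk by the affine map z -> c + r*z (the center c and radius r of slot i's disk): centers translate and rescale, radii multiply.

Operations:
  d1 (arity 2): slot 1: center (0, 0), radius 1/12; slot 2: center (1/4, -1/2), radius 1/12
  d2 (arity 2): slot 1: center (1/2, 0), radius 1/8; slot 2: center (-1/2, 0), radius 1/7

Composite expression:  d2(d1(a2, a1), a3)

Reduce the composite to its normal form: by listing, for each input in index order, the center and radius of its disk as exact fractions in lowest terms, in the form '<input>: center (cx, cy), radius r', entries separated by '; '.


Nesting under d2 composes maps z -> c + r*z down each a-path.
tracing a2 down its 2-map path: center (1/2, 0), radius 1/96
tracing a1 down its 2-map path: center (17/32, -1/16), radius 1/96
tracing a3 down its 1-map path: center (-1/2, 0), radius 1/7

a1: center (17/32, -1/16), radius 1/96; a2: center (1/2, 0), radius 1/96; a3: center (-1/2, 0), radius 1/7


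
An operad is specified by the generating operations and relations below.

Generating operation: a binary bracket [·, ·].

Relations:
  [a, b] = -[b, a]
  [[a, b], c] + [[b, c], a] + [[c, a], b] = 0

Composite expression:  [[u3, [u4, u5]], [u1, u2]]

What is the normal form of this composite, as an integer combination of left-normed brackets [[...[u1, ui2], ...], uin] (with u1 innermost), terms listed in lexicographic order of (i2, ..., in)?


-[[[[u1, u2], u3], u4], u5] + [[[[u1, u2], u3], u5], u4] + [[[[u1, u2], u4], u5], u3] - [[[[u1, u2], u5], u4], u3]


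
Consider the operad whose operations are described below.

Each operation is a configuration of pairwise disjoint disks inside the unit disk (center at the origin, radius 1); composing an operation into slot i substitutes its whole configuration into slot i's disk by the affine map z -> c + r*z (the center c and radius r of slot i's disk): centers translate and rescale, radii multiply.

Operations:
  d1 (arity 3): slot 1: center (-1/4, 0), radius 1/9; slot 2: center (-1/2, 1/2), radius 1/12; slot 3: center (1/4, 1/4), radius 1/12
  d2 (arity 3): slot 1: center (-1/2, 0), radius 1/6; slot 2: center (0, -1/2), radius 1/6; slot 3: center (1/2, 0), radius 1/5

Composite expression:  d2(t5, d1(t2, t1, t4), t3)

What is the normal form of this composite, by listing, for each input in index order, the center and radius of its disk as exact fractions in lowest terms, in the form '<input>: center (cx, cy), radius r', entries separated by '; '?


Nesting under d2 composes maps z -> c + r*z down each t-path.
t5: after 1 affine step, its disk has center (-1/2, 0), radius 1/6
t2: after 2 affine steps, its disk has center (-1/24, -1/2), radius 1/54
t1: after 2 affine steps, its disk has center (-1/12, -5/12), radius 1/72
t4: after 2 affine steps, its disk has center (1/24, -11/24), radius 1/72
t3: after 1 affine step, its disk has center (1/2, 0), radius 1/5

t1: center (-1/12, -5/12), radius 1/72; t2: center (-1/24, -1/2), radius 1/54; t3: center (1/2, 0), radius 1/5; t4: center (1/24, -11/24), radius 1/72; t5: center (-1/2, 0), radius 1/6


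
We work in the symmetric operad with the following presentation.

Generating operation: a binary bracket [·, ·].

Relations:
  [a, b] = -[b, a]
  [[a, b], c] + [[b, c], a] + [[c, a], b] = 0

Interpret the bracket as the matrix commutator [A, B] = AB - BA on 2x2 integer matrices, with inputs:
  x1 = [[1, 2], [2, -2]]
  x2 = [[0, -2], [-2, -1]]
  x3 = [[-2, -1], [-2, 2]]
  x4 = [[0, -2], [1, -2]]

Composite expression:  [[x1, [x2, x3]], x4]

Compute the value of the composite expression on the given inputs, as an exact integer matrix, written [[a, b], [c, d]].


[[-79, -82], [-120, 79]]

[x2, x3] = [[2, -9], [10, -2]]
[x1, [x2, x3]] = [[38, -35], [-22, -38]]
[[x1, [x2, x3]], x4] = [[-79, -82], [-120, 79]]


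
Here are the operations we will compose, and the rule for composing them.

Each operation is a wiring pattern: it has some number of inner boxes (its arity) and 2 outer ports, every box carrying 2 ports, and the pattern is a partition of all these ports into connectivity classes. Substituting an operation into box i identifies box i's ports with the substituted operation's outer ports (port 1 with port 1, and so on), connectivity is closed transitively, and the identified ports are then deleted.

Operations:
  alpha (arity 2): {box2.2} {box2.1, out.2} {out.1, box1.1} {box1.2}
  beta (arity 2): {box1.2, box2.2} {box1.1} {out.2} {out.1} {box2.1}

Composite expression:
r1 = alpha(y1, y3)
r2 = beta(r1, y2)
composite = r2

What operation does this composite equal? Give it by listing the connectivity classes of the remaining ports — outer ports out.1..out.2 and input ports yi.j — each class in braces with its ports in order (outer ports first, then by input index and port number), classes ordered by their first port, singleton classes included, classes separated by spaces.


{out.1} {out.2} {y1.1} {y1.2} {y2.1} {y2.2, y3.1} {y3.2}


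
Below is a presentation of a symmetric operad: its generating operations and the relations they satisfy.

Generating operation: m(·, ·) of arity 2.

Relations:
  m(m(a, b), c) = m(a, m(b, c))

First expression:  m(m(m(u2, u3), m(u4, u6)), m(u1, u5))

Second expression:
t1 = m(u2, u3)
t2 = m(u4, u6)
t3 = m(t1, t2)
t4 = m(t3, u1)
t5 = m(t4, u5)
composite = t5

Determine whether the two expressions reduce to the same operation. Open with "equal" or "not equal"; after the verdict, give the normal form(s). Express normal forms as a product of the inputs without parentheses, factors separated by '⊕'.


Normal form of the first expression: u2 ⊕ u3 ⊕ u4 ⊕ u6 ⊕ u1 ⊕ u5
Normal form of the second expression: u2 ⊕ u3 ⊕ u4 ⊕ u6 ⊕ u1 ⊕ u5
Same normal form: equal.

equal: each reduces to u2 ⊕ u3 ⊕ u4 ⊕ u6 ⊕ u1 ⊕ u5


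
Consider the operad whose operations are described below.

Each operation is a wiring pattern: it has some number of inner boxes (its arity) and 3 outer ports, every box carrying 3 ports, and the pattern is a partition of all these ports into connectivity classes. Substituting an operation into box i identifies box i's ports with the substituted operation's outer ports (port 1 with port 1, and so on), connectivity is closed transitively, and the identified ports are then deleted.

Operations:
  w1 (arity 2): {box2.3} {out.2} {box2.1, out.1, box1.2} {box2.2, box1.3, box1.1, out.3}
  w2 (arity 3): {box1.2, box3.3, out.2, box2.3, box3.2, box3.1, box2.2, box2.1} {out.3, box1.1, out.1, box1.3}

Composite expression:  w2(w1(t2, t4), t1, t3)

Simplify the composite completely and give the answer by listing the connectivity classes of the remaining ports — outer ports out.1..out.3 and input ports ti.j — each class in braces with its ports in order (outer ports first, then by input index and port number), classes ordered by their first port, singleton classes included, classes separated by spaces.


{out.1, out.3, t2.1, t2.2, t2.3, t4.1, t4.2} {out.2, t1.1, t1.2, t1.3, t3.1, t3.2, t3.3} {t4.3}

Two ports join when wires chain via w2-identified ports.
through w1, on inputs (t2, t4): {out.1, t2.2, t4.1} {out.2} {out.3, t2.1, t2.3, t4.2} {t4.3} (out.j = stage outer ports)
through w2, on inputs (t2, t4, t1, t3): {out.1, out.3, t2.1, t2.2, t2.3, t4.1, t4.2} {out.2, t1.1, t1.2, t1.3, t3.1, t3.2, t3.3} {t4.3} (out.j = stage outer ports)


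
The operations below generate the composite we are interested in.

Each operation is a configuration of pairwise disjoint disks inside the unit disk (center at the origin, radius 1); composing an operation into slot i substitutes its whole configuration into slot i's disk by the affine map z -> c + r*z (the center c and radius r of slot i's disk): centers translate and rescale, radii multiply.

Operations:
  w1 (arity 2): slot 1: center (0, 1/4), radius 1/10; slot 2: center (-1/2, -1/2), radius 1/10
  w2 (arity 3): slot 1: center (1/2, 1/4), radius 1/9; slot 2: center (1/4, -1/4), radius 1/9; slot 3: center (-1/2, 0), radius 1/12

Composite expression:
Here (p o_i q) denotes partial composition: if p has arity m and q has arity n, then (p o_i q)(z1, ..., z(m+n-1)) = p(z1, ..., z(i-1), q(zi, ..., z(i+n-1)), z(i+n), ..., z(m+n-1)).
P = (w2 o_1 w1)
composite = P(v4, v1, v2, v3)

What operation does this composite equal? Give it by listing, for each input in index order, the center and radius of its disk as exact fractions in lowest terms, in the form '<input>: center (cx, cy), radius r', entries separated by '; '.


Only the slot chain above each v matters under w2; compose those maps.
input v4: applying the 2 nested substitutions gives center (1/2, 5/18), radius 1/90
input v1: applying the 2 nested substitutions gives center (4/9, 7/36), radius 1/90
input v2: applying the 1 nested substitution gives center (1/4, -1/4), radius 1/9
input v3: applying the 1 nested substitution gives center (-1/2, 0), radius 1/12

v1: center (4/9, 7/36), radius 1/90; v2: center (1/4, -1/4), radius 1/9; v3: center (-1/2, 0), radius 1/12; v4: center (1/2, 5/18), radius 1/90


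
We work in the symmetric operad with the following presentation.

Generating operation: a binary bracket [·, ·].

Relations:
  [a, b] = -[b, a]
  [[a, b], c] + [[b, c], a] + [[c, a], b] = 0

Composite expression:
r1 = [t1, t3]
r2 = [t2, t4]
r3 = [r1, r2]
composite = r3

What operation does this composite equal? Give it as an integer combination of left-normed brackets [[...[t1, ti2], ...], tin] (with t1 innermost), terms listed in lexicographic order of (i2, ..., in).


[[[t1, t3], t2], t4] - [[[t1, t3], t4], t2]


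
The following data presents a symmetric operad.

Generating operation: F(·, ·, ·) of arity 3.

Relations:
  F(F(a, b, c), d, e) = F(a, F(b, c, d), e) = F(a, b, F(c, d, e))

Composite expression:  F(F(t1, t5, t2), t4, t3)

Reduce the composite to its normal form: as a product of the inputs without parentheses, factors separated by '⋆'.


The F-tree's shape is irrelevant; the t-reading-order decides.
F(t1, t5, t2) linearizes to t1 ⋆ t5 ⋆ t2
F(F(t1, t5, t2), t4, t3) linearizes to t1 ⋆ t5 ⋆ t2 ⋆ t4 ⋆ t3

t1 ⋆ t5 ⋆ t2 ⋆ t4 ⋆ t3


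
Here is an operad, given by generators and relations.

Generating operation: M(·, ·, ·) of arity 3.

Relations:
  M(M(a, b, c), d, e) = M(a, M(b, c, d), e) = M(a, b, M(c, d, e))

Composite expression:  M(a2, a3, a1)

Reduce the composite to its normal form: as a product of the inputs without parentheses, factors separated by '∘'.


a2 ∘ a3 ∘ a1

Every regrouping of M is equal, so read the a-inputs in written order.
M(a2, a3, a1) collapses to a2 ∘ a3 ∘ a1
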